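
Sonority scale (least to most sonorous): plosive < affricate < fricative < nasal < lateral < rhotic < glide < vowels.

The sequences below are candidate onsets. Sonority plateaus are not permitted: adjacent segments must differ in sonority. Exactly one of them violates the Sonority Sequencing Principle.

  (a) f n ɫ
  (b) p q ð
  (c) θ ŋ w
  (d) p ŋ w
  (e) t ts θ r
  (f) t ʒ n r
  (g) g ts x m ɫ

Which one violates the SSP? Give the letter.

(a) 3-4-5 → obeys
(b) 1-1-3 → violates
(c) 3-4-7 → obeys
(d) 1-4-7 → obeys
(e) 1-2-3-6 → obeys
(f) 1-3-4-6 → obeys
(g) 1-2-3-4-5 → obeys

b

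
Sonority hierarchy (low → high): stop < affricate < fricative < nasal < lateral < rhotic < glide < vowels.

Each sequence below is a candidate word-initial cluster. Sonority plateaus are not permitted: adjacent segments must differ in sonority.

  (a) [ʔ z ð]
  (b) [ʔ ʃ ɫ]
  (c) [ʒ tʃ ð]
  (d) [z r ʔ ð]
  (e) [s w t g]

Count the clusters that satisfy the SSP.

(a) sonority 1-3-3: ill-formed.
(b) sonority 1-3-5: well-formed.
(c) sonority 3-2-3: ill-formed.
(d) sonority 3-6-1-3: ill-formed.
(e) sonority 3-7-1-1: ill-formed.

1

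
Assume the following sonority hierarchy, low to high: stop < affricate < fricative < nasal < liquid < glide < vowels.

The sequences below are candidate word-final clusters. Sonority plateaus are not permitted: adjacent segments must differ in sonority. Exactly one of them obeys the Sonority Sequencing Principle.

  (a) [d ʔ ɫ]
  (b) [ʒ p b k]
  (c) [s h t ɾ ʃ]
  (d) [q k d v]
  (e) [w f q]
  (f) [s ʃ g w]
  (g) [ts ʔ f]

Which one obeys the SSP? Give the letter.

(a) [d ʔ ɫ]: profile 1-1-5 — violates.
(b) [ʒ p b k]: profile 3-1-1-1 — violates.
(c) [s h t ɾ ʃ]: profile 3-3-1-5-3 — violates.
(d) [q k d v]: profile 1-1-1-3 — violates.
(e) [w f q]: profile 6-3-1 — obeys.
(f) [s ʃ g w]: profile 3-3-1-6 — violates.
(g) [ts ʔ f]: profile 2-1-3 — violates.

e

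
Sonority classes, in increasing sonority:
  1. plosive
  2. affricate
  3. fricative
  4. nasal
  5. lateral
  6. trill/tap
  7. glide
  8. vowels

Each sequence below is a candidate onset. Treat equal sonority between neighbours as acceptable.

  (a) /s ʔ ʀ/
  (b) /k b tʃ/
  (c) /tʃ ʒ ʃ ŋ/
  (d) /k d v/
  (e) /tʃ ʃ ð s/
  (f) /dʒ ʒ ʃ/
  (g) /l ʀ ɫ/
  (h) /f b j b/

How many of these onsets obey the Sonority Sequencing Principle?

(a) /s ʔ ʀ/: profile 3-1-6 — violates.
(b) /k b tʃ/: profile 1-1-2 — obeys.
(c) /tʃ ʒ ʃ ŋ/: profile 2-3-3-4 — obeys.
(d) /k d v/: profile 1-1-3 — obeys.
(e) /tʃ ʃ ð s/: profile 2-3-3-3 — obeys.
(f) /dʒ ʒ ʃ/: profile 2-3-3 — obeys.
(g) /l ʀ ɫ/: profile 5-6-5 — violates.
(h) /f b j b/: profile 3-1-7-1 — violates.

5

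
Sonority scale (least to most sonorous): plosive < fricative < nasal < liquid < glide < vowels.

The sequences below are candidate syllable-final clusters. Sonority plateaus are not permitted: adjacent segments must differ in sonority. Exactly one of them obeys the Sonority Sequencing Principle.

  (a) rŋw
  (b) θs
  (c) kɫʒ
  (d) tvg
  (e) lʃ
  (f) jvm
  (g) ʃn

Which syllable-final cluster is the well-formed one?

(a) 4-3-5 → violates
(b) 2-2 → violates
(c) 1-4-2 → violates
(d) 1-2-1 → violates
(e) 4-2 → obeys
(f) 5-2-3 → violates
(g) 2-3 → violates

e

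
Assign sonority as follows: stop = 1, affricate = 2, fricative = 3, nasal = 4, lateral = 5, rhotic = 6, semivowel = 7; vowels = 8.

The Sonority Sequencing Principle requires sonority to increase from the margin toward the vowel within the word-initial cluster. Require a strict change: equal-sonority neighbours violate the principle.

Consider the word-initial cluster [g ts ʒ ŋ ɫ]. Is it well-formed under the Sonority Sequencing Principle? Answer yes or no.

yes

/g/ is a stop (sonority 1).
/ts/ is an affricate (sonority 2).
/ʒ/ is a fricative (sonority 3).
/ŋ/ is a nasal (sonority 4).
/ɫ/ is a lateral (sonority 5).
The profile 1-2-3-4-5 strictly rises, so the word-initial cluster satisfies the SSP.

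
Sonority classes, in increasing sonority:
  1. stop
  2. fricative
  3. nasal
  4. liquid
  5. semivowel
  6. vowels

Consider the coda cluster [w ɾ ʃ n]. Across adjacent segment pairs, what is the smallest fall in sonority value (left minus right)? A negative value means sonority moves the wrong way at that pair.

-1

/w/ is a semivowel (sonority 5).
/ɾ/ is a liquid (sonority 4).
/ʃ/ is a fricative (sonority 2).
/n/ is a nasal (sonority 3).
/w/→/ɾ/: change +1.
/ɾ/→/ʃ/: change +2.
/ʃ/→/n/: change -1.
Minimum = -1.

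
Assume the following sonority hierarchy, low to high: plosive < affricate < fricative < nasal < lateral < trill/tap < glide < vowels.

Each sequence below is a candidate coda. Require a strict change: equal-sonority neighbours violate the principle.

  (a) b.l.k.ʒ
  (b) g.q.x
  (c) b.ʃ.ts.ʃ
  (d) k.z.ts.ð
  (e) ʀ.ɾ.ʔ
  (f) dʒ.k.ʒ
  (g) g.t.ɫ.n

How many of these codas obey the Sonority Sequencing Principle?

0

(a) 1-5-1-3 → violates
(b) 1-1-3 → violates
(c) 1-3-2-3 → violates
(d) 1-3-2-3 → violates
(e) 6-6-1 → violates
(f) 2-1-3 → violates
(g) 1-1-5-4 → violates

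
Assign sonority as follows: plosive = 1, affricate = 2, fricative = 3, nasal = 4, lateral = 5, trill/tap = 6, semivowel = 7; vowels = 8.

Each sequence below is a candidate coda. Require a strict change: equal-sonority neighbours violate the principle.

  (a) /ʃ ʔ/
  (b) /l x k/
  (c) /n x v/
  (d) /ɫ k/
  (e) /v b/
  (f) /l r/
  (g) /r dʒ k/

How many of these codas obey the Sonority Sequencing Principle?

5

(a) 3-1 → obeys
(b) 5-3-1 → obeys
(c) 4-3-3 → violates
(d) 5-1 → obeys
(e) 3-1 → obeys
(f) 5-6 → violates
(g) 6-2-1 → obeys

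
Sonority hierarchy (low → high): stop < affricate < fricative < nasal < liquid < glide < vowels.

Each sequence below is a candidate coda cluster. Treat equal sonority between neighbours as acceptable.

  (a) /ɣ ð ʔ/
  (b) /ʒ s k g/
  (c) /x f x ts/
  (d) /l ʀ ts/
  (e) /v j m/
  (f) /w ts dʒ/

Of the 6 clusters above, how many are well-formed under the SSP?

(a) /ɣ ð ʔ/: profile 3-3-1 — obeys.
(b) /ʒ s k g/: profile 3-3-1-1 — obeys.
(c) /x f x ts/: profile 3-3-3-2 — obeys.
(d) /l ʀ ts/: profile 5-5-2 — obeys.
(e) /v j m/: profile 3-6-4 — violates.
(f) /w ts dʒ/: profile 6-2-2 — obeys.

5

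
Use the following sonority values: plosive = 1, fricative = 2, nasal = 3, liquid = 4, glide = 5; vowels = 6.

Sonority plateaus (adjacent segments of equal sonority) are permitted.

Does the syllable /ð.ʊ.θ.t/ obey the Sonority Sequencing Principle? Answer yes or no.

yes

Onset: /ð/ is a fricative (sonority 2); then the nucleus /ʊ/ (sonority 6).
Onset profile 2-6 — rises to the nucleus.
Coda: /θ/ is a fricative (sonority 2), /t/ is a plosive (sonority 1).
Coda profile 6-2-1 — falls from the nucleus.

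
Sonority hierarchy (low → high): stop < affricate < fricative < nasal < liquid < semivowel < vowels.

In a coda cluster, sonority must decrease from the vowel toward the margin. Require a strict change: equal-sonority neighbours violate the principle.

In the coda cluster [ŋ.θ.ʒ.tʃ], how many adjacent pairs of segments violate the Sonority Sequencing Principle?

1

/ŋ/ is a nasal (sonority 4).
/θ/ is a fricative (sonority 3).
/ʒ/ is a fricative (sonority 3).
/tʃ/ is an affricate (sonority 2).
/ŋ/→/θ/: 4→3 (falls) — ok.
/θ/→/ʒ/: 3→3 (plateau) — violation.
/ʒ/→/tʃ/: 3→2 (falls) — ok.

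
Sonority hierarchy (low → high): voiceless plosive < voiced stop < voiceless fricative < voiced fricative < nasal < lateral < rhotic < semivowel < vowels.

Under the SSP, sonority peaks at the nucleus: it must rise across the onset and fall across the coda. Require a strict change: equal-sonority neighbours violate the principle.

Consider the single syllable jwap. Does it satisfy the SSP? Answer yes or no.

Onset: /j/ is a semivowel (sonority 8), /w/ is a semivowel (sonority 8); then the nucleus /a/ (sonority 9).
Onset profile 8-8-9 — does not strictly rise throughout.
Coda: /p/ is a voiceless plosive (sonority 1).
Coda profile 9-1 — falls from the nucleus.

no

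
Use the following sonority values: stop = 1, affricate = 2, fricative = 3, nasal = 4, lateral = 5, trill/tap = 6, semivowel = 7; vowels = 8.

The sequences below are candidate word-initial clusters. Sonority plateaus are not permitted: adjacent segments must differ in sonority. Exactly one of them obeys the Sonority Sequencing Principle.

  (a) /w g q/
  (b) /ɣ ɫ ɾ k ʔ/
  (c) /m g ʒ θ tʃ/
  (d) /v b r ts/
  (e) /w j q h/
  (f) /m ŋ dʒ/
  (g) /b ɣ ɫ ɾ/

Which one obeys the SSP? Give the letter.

(a) sonority 7-1-1: ill-formed.
(b) sonority 3-5-6-1-1: ill-formed.
(c) sonority 4-1-3-3-2: ill-formed.
(d) sonority 3-1-6-2: ill-formed.
(e) sonority 7-7-1-3: ill-formed.
(f) sonority 4-4-2: ill-formed.
(g) sonority 1-3-5-6: well-formed.

g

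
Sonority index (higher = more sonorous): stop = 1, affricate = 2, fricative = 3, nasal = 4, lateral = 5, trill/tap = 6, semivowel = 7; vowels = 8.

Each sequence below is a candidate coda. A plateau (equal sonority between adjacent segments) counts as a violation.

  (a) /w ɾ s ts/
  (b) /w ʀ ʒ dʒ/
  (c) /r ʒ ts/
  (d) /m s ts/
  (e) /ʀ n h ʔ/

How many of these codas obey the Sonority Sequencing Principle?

(a) 7-6-3-2 → obeys
(b) 7-6-3-2 → obeys
(c) 6-3-2 → obeys
(d) 4-3-2 → obeys
(e) 6-4-3-1 → obeys

5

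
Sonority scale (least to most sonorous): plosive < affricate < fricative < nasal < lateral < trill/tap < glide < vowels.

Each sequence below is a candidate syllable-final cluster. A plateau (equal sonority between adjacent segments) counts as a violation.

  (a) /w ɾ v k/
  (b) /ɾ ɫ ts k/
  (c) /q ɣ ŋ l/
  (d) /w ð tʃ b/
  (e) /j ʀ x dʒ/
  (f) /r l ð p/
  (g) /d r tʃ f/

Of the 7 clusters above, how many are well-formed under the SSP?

5

(a) sonority 7-6-3-1: well-formed.
(b) sonority 6-5-2-1: well-formed.
(c) sonority 1-3-4-5: ill-formed.
(d) sonority 7-3-2-1: well-formed.
(e) sonority 7-6-3-2: well-formed.
(f) sonority 6-5-3-1: well-formed.
(g) sonority 1-6-2-3: ill-formed.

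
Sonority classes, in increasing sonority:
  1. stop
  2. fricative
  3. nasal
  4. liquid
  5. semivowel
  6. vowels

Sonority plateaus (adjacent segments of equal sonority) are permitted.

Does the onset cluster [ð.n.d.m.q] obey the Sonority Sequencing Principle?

no

/ð/ — fricative, sonority 2.
/n/ — nasal, sonority 3.
/d/ — stop, sonority 1.
/m/ — nasal, sonority 3.
/q/ — stop, sonority 1.
The profile is 2-3-1-3-1. Between /n/ (3) and /d/ (1) sonority does not rise, so the cluster violates the SSP.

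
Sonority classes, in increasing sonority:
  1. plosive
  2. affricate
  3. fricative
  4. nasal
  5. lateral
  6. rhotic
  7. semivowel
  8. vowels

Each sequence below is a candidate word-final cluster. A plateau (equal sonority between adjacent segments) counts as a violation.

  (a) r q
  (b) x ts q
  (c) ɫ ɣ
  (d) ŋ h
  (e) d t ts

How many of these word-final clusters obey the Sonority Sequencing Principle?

4

(a) 6-1 → obeys
(b) 3-2-1 → obeys
(c) 5-3 → obeys
(d) 4-3 → obeys
(e) 1-1-2 → violates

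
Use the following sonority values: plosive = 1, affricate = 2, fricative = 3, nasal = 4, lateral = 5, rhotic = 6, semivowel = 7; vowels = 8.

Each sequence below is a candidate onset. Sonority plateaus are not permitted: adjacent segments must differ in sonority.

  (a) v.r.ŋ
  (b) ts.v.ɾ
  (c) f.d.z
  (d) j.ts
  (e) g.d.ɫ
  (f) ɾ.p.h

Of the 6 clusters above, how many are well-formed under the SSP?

1

(a) v.r.ŋ: profile 3-6-4 — violates.
(b) ts.v.ɾ: profile 2-3-6 — obeys.
(c) f.d.z: profile 3-1-3 — violates.
(d) j.ts: profile 7-2 — violates.
(e) g.d.ɫ: profile 1-1-5 — violates.
(f) ɾ.p.h: profile 6-1-3 — violates.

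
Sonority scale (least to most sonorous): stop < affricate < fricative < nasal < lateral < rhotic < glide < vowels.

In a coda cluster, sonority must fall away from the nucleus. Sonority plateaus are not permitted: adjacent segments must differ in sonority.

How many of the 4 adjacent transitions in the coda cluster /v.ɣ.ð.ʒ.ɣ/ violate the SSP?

4

/v/: fricative = 3.
/ɣ/: fricative = 3.
/ð/: fricative = 3.
/ʒ/: fricative = 3.
/ɣ/: fricative = 3.
/v/→/ɣ/: 3→3 (plateau) — violation.
/ɣ/→/ð/: 3→3 (plateau) — violation.
/ð/→/ʒ/: 3→3 (plateau) — violation.
/ʒ/→/ɣ/: 3→3 (plateau) — violation.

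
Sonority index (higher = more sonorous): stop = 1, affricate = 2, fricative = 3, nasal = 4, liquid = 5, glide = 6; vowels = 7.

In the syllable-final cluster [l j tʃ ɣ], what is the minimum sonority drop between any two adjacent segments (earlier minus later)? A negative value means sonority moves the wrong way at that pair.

-1

/l/ — liquid, sonority 5.
/j/ — glide, sonority 6.
/tʃ/ — affricate, sonority 2.
/ɣ/ — fricative, sonority 3.
/l/→/j/: change -1.
/j/→/tʃ/: change +4.
/tʃ/→/ɣ/: change -1.
Minimum = -1.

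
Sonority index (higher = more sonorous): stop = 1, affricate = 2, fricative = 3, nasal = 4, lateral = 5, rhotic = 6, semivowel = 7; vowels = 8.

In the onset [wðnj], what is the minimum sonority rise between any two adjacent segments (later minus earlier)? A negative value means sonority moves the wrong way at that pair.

-4

/w/: semivowel = 7.
/ð/: fricative = 3.
/n/: nasal = 4.
/j/: semivowel = 7.
/w/→/ð/: change -4.
/ð/→/n/: change +1.
/n/→/j/: change +3.
Minimum = -4.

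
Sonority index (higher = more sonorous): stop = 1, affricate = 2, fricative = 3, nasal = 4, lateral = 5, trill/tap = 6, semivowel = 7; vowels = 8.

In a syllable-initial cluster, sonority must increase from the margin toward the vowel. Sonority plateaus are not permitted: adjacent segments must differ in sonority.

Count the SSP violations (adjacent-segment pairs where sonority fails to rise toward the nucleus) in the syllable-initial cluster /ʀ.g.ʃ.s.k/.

3

/ʀ/ is a trill/tap (sonority 6).
/g/ is a stop (sonority 1).
/ʃ/ is a fricative (sonority 3).
/s/ is a fricative (sonority 3).
/k/ is a stop (sonority 1).
/ʀ/→/g/: 6→1 (does not rise) — violation.
/g/→/ʃ/: 1→3 (rises) — ok.
/ʃ/→/s/: 3→3 (plateau) — violation.
/s/→/k/: 3→1 (does not rise) — violation.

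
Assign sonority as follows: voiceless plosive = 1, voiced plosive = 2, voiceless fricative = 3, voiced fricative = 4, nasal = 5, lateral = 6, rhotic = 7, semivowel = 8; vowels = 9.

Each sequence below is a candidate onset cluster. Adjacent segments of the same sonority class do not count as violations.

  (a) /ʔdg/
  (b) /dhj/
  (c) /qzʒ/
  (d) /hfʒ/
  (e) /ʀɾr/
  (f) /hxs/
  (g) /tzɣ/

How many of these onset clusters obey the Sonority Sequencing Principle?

7

(a) /ʔdg/: profile 1-2-2 — obeys.
(b) /dhj/: profile 2-3-8 — obeys.
(c) /qzʒ/: profile 1-4-4 — obeys.
(d) /hfʒ/: profile 3-3-4 — obeys.
(e) /ʀɾr/: profile 7-7-7 — obeys.
(f) /hxs/: profile 3-3-3 — obeys.
(g) /tzɣ/: profile 1-4-4 — obeys.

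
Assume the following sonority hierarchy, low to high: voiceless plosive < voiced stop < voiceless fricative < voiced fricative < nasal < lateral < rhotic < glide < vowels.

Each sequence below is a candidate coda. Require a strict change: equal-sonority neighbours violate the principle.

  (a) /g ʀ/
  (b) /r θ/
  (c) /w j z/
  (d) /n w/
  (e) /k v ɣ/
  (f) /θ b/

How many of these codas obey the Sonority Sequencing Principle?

(a) 2-7 → violates
(b) 7-3 → obeys
(c) 8-8-4 → violates
(d) 5-8 → violates
(e) 1-4-4 → violates
(f) 3-2 → obeys

2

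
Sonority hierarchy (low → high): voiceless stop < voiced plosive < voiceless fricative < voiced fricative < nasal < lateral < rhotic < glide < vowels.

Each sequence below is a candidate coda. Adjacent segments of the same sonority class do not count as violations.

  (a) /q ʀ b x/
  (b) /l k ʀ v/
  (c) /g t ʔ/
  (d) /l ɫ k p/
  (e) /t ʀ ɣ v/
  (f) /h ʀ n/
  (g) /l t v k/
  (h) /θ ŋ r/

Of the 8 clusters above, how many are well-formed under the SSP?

(a) 1-7-2-3 → violates
(b) 6-1-7-4 → violates
(c) 2-1-1 → obeys
(d) 6-6-1-1 → obeys
(e) 1-7-4-4 → violates
(f) 3-7-5 → violates
(g) 6-1-4-1 → violates
(h) 3-5-7 → violates

2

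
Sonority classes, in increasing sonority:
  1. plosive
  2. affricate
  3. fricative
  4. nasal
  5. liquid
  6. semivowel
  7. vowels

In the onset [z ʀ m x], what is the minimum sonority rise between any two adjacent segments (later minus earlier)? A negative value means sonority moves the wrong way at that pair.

-1

/z/: fricative = 3.
/ʀ/: liquid = 5.
/m/: nasal = 4.
/x/: fricative = 3.
/z/→/ʀ/: change +2.
/ʀ/→/m/: change -1.
/m/→/x/: change -1.
Minimum = -1.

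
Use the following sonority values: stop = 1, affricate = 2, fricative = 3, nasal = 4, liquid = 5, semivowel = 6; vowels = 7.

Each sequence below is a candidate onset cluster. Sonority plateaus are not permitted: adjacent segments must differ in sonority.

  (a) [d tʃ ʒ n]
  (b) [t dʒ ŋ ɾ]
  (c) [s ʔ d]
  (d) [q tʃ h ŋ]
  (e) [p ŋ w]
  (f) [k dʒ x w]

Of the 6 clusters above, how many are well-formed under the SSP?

(a) sonority 1-2-3-4: well-formed.
(b) sonority 1-2-4-5: well-formed.
(c) sonority 3-1-1: ill-formed.
(d) sonority 1-2-3-4: well-formed.
(e) sonority 1-4-6: well-formed.
(f) sonority 1-2-3-6: well-formed.

5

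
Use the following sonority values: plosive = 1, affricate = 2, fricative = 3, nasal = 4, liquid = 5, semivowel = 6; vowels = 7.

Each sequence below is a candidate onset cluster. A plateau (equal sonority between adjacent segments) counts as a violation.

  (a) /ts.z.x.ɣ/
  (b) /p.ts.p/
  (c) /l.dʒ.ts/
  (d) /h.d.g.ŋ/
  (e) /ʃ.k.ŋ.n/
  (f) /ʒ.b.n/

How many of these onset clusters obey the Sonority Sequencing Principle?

0

(a) sonority 2-3-3-3: ill-formed.
(b) sonority 1-2-1: ill-formed.
(c) sonority 5-2-2: ill-formed.
(d) sonority 3-1-1-4: ill-formed.
(e) sonority 3-1-4-4: ill-formed.
(f) sonority 3-1-4: ill-formed.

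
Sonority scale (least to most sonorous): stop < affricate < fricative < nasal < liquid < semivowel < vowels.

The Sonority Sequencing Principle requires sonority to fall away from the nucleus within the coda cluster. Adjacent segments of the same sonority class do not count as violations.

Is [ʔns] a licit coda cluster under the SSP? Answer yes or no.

/ʔ/ is a stop (sonority 1).
/n/ is a nasal (sonority 4).
/s/ is a fricative (sonority 3).
The profile is 1-4-3. Between /ʔ/ (1) and /n/ (4) sonority does not fall, so the cluster violates the SSP.

no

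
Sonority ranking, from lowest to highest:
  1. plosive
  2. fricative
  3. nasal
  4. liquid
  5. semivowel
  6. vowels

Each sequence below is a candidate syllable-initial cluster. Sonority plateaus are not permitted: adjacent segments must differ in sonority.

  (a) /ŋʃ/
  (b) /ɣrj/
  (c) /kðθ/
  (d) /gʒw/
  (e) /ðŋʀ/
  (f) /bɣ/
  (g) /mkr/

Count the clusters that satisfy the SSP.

(a) 3-2 → violates
(b) 2-4-5 → obeys
(c) 1-2-2 → violates
(d) 1-2-5 → obeys
(e) 2-3-4 → obeys
(f) 1-2 → obeys
(g) 3-1-4 → violates

4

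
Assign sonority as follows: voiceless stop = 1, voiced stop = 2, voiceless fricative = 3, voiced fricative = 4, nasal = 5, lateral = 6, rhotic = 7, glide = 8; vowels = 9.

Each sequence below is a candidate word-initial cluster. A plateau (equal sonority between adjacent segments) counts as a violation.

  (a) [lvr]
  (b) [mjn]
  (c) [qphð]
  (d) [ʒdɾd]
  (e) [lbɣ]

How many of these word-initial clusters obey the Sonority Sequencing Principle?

0

(a) sonority 6-4-7: ill-formed.
(b) sonority 5-8-5: ill-formed.
(c) sonority 1-1-3-4: ill-formed.
(d) sonority 4-2-7-2: ill-formed.
(e) sonority 6-2-4: ill-formed.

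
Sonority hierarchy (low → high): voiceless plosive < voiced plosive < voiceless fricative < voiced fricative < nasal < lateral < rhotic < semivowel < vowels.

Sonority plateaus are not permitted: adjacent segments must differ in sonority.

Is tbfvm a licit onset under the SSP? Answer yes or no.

/t/ — voiceless plosive, sonority 1.
/b/ — voiced plosive, sonority 2.
/f/ — voiceless fricative, sonority 3.
/v/ — voiced fricative, sonority 4.
/m/ — nasal, sonority 5.
The profile 1-2-3-4-5 strictly rises, so the onset satisfies the SSP.

yes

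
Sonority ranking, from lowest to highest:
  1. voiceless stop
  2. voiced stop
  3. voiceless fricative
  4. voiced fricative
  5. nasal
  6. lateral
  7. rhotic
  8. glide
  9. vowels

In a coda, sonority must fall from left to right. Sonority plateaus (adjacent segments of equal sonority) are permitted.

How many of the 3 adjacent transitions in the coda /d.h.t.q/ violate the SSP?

/d/: voiced stop = 2.
/h/: voiceless fricative = 3.
/t/: voiceless stop = 1.
/q/: voiceless stop = 1.
/d/→/h/: 2→3 (does not fall) — violation.
/h/→/t/: 3→1 (falls) — ok.
/t/→/q/: 1→1 (plateau, allowed) — ok.

1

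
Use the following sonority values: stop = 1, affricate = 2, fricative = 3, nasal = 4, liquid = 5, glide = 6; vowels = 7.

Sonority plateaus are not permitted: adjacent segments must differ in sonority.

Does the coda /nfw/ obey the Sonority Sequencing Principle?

/n/: nasal = 4.
/f/: fricative = 3.
/w/: glide = 6.
The profile is 4-3-6. Between /f/ (3) and /w/ (6) sonority does not fall, so the cluster violates the SSP.

no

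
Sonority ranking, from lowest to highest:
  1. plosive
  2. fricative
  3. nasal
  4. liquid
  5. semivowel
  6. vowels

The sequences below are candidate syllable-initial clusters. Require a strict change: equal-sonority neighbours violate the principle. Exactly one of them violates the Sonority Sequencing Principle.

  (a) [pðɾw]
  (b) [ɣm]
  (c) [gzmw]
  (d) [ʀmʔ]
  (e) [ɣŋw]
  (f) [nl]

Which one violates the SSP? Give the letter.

(a) 1-2-4-5 → obeys
(b) 2-3 → obeys
(c) 1-2-3-5 → obeys
(d) 4-3-1 → violates
(e) 2-3-5 → obeys
(f) 3-4 → obeys

d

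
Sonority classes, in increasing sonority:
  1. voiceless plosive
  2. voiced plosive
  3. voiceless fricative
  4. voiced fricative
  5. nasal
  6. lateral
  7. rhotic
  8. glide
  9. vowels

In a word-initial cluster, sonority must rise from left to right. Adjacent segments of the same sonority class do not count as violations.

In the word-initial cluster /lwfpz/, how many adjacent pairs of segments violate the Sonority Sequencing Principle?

2

/l/: lateral = 6.
/w/: glide = 8.
/f/: voiceless fricative = 3.
/p/: voiceless plosive = 1.
/z/: voiced fricative = 4.
/l/→/w/: 6→8 (rises) — ok.
/w/→/f/: 8→3 (does not rise) — violation.
/f/→/p/: 3→1 (does not rise) — violation.
/p/→/z/: 1→4 (rises) — ok.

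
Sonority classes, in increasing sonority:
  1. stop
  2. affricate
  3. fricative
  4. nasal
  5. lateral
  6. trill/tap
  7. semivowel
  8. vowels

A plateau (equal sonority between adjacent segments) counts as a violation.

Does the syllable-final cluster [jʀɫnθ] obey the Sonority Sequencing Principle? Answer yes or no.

yes

/j/ is a semivowel (sonority 7).
/ʀ/ is a trill/tap (sonority 6).
/ɫ/ is a lateral (sonority 5).
/n/ is a nasal (sonority 4).
/θ/ is a fricative (sonority 3).
The profile 7-6-5-4-3 strictly falls, so the syllable-final cluster satisfies the SSP.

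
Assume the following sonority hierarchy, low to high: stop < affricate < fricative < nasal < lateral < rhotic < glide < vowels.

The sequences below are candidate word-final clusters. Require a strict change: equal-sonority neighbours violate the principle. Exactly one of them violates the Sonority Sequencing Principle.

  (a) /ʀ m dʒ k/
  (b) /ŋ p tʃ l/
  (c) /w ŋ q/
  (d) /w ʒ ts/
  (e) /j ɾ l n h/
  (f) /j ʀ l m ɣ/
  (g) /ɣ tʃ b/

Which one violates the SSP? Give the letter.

b

(a) /ʀ m dʒ k/: profile 6-4-2-1 — obeys.
(b) /ŋ p tʃ l/: profile 4-1-2-5 — violates.
(c) /w ŋ q/: profile 7-4-1 — obeys.
(d) /w ʒ ts/: profile 7-3-2 — obeys.
(e) /j ɾ l n h/: profile 7-6-5-4-3 — obeys.
(f) /j ʀ l m ɣ/: profile 7-6-5-4-3 — obeys.
(g) /ɣ tʃ b/: profile 3-2-1 — obeys.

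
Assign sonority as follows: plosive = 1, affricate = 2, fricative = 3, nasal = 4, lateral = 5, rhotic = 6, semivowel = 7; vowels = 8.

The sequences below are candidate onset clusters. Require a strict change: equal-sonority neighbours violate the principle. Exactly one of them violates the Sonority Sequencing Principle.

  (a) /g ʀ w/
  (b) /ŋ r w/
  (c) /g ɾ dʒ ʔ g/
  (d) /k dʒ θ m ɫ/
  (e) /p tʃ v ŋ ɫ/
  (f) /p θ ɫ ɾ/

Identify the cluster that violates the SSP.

(a) 1-6-7 → obeys
(b) 4-6-7 → obeys
(c) 1-6-2-1-1 → violates
(d) 1-2-3-4-5 → obeys
(e) 1-2-3-4-5 → obeys
(f) 1-3-5-6 → obeys

c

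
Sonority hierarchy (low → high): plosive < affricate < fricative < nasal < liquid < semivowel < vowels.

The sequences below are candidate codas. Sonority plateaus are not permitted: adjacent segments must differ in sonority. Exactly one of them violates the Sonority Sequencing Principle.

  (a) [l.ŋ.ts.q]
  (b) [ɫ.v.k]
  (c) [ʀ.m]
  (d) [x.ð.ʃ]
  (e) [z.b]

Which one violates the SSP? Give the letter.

d

(a) [l.ŋ.ts.q]: profile 5-4-2-1 — obeys.
(b) [ɫ.v.k]: profile 5-3-1 — obeys.
(c) [ʀ.m]: profile 5-4 — obeys.
(d) [x.ð.ʃ]: profile 3-3-3 — violates.
(e) [z.b]: profile 3-1 — obeys.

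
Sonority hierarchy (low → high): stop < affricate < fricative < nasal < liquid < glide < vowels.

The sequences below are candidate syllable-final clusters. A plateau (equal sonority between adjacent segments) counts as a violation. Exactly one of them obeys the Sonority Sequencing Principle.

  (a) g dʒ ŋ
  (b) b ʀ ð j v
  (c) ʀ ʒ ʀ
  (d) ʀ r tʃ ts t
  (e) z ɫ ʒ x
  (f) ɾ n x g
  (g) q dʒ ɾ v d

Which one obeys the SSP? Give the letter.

f

(a) g dʒ ŋ: profile 1-2-4 — violates.
(b) b ʀ ð j v: profile 1-5-3-6-3 — violates.
(c) ʀ ʒ ʀ: profile 5-3-5 — violates.
(d) ʀ r tʃ ts t: profile 5-5-2-2-1 — violates.
(e) z ɫ ʒ x: profile 3-5-3-3 — violates.
(f) ɾ n x g: profile 5-4-3-1 — obeys.
(g) q dʒ ɾ v d: profile 1-2-5-3-1 — violates.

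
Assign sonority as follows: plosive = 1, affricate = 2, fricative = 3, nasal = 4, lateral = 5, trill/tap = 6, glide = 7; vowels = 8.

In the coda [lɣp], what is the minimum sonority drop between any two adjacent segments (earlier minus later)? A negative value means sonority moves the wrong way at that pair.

/l/ is a lateral (sonority 5).
/ɣ/ is a fricative (sonority 3).
/p/ is a plosive (sonority 1).
/l/→/ɣ/: change +2.
/ɣ/→/p/: change +2.
Minimum = 2.

2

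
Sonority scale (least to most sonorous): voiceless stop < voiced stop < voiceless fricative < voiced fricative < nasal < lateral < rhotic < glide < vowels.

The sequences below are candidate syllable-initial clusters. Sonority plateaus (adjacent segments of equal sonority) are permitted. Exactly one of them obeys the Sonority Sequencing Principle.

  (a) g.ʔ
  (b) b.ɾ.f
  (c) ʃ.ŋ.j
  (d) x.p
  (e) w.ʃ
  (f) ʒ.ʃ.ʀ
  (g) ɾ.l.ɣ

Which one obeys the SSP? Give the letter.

c

(a) 2-1 → violates
(b) 2-7-3 → violates
(c) 3-5-8 → obeys
(d) 3-1 → violates
(e) 8-3 → violates
(f) 4-3-7 → violates
(g) 7-6-4 → violates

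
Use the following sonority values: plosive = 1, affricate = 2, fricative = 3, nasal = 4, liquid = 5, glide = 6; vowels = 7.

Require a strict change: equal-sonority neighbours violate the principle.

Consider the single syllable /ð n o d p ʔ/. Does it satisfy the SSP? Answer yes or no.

no

Onset: /ð/ is a fricative (sonority 3), /n/ is a nasal (sonority 4); then the nucleus /o/ (sonority 7).
Onset profile 3-4-7 — rises to the nucleus.
Coda: /d/ is a plosive (sonority 1), /p/ is a plosive (sonority 1), /ʔ/ is a plosive (sonority 1).
Coda profile 7-1-1-1 — does not strictly fall throughout.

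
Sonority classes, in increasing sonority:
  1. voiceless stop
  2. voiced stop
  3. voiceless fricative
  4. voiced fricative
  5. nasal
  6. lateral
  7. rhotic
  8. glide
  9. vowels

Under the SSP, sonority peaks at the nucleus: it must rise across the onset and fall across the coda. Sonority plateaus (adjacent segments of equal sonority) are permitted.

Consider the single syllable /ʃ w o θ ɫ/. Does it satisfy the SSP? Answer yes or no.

Onset: /ʃ/ is a voiceless fricative (sonority 3), /w/ is a glide (sonority 8); then the nucleus /o/ (sonority 9).
Onset profile 3-8-9 — rises to the nucleus.
Coda: /θ/ is a voiceless fricative (sonority 3), /ɫ/ is a lateral (sonority 6).
Coda profile 9-3-6 — does not fall throughout.

no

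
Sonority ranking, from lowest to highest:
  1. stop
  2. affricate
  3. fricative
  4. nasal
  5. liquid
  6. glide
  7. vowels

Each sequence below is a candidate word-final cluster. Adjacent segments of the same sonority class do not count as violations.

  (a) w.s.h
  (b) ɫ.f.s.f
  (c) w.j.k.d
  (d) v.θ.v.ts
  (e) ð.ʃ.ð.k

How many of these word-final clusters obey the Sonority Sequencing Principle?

(a) w.s.h: profile 6-3-3 — obeys.
(b) ɫ.f.s.f: profile 5-3-3-3 — obeys.
(c) w.j.k.d: profile 6-6-1-1 — obeys.
(d) v.θ.v.ts: profile 3-3-3-2 — obeys.
(e) ð.ʃ.ð.k: profile 3-3-3-1 — obeys.

5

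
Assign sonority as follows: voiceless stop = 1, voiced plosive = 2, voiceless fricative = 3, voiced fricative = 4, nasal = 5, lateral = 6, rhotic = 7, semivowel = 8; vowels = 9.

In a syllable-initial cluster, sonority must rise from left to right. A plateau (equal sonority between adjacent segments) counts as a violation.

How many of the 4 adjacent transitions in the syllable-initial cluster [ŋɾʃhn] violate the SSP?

/ŋ/ — nasal, sonority 5.
/ɾ/ — rhotic, sonority 7.
/ʃ/ — voiceless fricative, sonority 3.
/h/ — voiceless fricative, sonority 3.
/n/ — nasal, sonority 5.
/ŋ/→/ɾ/: 5→7 (rises) — ok.
/ɾ/→/ʃ/: 7→3 (does not rise) — violation.
/ʃ/→/h/: 3→3 (plateau) — violation.
/h/→/n/: 3→5 (rises) — ok.

2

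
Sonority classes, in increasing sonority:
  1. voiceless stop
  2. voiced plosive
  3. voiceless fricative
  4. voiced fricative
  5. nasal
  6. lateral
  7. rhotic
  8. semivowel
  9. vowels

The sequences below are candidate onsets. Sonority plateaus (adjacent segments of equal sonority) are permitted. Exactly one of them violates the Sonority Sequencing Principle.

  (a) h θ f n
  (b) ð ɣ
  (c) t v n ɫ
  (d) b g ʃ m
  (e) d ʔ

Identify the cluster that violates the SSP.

e

(a) sonority 3-3-3-5: well-formed.
(b) sonority 4-4: well-formed.
(c) sonority 1-4-5-6: well-formed.
(d) sonority 2-2-3-5: well-formed.
(e) sonority 2-1: ill-formed.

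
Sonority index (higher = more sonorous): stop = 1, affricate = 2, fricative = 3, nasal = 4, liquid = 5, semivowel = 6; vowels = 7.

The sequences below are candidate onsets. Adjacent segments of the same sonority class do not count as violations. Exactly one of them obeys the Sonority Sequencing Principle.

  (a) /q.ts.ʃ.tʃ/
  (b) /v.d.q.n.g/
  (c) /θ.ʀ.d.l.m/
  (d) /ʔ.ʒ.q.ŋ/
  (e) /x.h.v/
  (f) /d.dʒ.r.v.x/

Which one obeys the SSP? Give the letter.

e

(a) /q.ts.ʃ.tʃ/: profile 1-2-3-2 — violates.
(b) /v.d.q.n.g/: profile 3-1-1-4-1 — violates.
(c) /θ.ʀ.d.l.m/: profile 3-5-1-5-4 — violates.
(d) /ʔ.ʒ.q.ŋ/: profile 1-3-1-4 — violates.
(e) /x.h.v/: profile 3-3-3 — obeys.
(f) /d.dʒ.r.v.x/: profile 1-2-5-3-3 — violates.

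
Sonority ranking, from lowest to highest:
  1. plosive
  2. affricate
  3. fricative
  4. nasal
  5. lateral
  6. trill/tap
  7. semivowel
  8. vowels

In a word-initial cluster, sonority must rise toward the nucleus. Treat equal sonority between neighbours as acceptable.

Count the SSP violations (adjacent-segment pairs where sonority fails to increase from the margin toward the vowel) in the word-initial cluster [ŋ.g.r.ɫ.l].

/ŋ/ — nasal, sonority 4.
/g/ — plosive, sonority 1.
/r/ — trill/tap, sonority 6.
/ɫ/ — lateral, sonority 5.
/l/ — lateral, sonority 5.
/ŋ/→/g/: 4→1 (does not rise) — violation.
/g/→/r/: 1→6 (rises) — ok.
/r/→/ɫ/: 6→5 (does not rise) — violation.
/ɫ/→/l/: 5→5 (plateau, allowed) — ok.

2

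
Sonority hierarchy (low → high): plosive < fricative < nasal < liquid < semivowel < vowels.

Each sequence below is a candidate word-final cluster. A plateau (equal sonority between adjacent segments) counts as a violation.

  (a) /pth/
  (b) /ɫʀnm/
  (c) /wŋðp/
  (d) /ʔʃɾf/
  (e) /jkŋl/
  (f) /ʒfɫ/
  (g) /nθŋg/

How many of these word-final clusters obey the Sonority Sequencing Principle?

1

(a) 1-1-2 → violates
(b) 4-4-3-3 → violates
(c) 5-3-2-1 → obeys
(d) 1-2-4-2 → violates
(e) 5-1-3-4 → violates
(f) 2-2-4 → violates
(g) 3-2-3-1 → violates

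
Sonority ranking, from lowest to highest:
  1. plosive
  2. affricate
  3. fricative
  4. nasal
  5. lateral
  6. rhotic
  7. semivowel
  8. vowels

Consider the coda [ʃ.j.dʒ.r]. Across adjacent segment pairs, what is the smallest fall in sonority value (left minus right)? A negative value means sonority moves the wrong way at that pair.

-4

/ʃ/ — fricative, sonority 3.
/j/ — semivowel, sonority 7.
/dʒ/ — affricate, sonority 2.
/r/ — rhotic, sonority 6.
/ʃ/→/j/: change -4.
/j/→/dʒ/: change +5.
/dʒ/→/r/: change -4.
Minimum = -4.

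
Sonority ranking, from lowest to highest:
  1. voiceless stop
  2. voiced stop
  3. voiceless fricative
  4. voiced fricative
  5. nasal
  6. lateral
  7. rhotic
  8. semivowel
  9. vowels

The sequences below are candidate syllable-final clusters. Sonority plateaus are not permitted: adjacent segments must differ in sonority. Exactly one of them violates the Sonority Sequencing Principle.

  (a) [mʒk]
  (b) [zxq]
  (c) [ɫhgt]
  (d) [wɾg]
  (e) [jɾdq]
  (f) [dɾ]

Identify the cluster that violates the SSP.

f

(a) sonority 5-4-1: well-formed.
(b) sonority 4-3-1: well-formed.
(c) sonority 6-3-2-1: well-formed.
(d) sonority 8-7-2: well-formed.
(e) sonority 8-7-2-1: well-formed.
(f) sonority 2-7: ill-formed.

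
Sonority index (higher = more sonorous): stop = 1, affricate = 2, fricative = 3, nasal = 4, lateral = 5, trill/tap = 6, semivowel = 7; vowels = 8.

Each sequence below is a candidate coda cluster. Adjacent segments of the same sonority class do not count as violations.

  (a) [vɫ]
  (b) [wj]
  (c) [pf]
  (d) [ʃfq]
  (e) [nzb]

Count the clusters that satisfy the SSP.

3

(a) [vɫ]: profile 3-5 — violates.
(b) [wj]: profile 7-7 — obeys.
(c) [pf]: profile 1-3 — violates.
(d) [ʃfq]: profile 3-3-1 — obeys.
(e) [nzb]: profile 4-3-1 — obeys.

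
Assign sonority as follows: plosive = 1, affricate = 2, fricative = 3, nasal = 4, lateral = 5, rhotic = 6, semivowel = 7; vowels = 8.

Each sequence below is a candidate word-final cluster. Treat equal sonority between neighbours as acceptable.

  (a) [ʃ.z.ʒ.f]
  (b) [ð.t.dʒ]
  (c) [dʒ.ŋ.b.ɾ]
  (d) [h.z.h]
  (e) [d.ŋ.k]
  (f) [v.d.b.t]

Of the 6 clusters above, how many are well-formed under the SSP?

(a) sonority 3-3-3-3: well-formed.
(b) sonority 3-1-2: ill-formed.
(c) sonority 2-4-1-6: ill-formed.
(d) sonority 3-3-3: well-formed.
(e) sonority 1-4-1: ill-formed.
(f) sonority 3-1-1-1: well-formed.

3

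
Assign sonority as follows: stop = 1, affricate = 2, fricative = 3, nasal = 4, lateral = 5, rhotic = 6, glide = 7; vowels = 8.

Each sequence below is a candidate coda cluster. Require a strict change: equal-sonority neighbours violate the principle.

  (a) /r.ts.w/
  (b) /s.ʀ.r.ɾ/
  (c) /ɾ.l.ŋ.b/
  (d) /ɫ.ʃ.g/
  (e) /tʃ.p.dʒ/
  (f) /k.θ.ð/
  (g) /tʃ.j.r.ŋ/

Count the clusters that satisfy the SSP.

2

(a) sonority 6-2-7: ill-formed.
(b) sonority 3-6-6-6: ill-formed.
(c) sonority 6-5-4-1: well-formed.
(d) sonority 5-3-1: well-formed.
(e) sonority 2-1-2: ill-formed.
(f) sonority 1-3-3: ill-formed.
(g) sonority 2-7-6-4: ill-formed.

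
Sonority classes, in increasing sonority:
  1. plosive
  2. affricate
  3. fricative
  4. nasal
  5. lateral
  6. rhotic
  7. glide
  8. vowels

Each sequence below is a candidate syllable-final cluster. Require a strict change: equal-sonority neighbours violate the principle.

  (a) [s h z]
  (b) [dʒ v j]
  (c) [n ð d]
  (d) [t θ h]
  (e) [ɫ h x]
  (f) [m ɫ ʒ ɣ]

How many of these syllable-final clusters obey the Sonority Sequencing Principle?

(a) [s h z]: profile 3-3-3 — violates.
(b) [dʒ v j]: profile 2-3-7 — violates.
(c) [n ð d]: profile 4-3-1 — obeys.
(d) [t θ h]: profile 1-3-3 — violates.
(e) [ɫ h x]: profile 5-3-3 — violates.
(f) [m ɫ ʒ ɣ]: profile 4-5-3-3 — violates.

1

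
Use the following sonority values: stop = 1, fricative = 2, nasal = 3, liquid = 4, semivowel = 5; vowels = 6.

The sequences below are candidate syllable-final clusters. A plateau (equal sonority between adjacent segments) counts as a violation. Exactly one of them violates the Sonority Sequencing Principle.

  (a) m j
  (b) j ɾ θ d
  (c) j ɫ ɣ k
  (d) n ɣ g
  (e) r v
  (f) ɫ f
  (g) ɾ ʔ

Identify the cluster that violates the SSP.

(a) 3-5 → violates
(b) 5-4-2-1 → obeys
(c) 5-4-2-1 → obeys
(d) 3-2-1 → obeys
(e) 4-2 → obeys
(f) 4-2 → obeys
(g) 4-1 → obeys

a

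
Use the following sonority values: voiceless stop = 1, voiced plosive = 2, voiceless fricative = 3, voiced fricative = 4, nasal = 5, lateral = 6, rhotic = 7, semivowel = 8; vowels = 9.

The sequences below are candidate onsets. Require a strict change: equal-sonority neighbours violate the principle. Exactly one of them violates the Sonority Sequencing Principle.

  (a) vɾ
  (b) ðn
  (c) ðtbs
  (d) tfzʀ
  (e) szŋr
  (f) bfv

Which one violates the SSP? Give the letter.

c

(a) sonority 4-7: well-formed.
(b) sonority 4-5: well-formed.
(c) sonority 4-1-2-3: ill-formed.
(d) sonority 1-3-4-7: well-formed.
(e) sonority 3-4-5-7: well-formed.
(f) sonority 2-3-4: well-formed.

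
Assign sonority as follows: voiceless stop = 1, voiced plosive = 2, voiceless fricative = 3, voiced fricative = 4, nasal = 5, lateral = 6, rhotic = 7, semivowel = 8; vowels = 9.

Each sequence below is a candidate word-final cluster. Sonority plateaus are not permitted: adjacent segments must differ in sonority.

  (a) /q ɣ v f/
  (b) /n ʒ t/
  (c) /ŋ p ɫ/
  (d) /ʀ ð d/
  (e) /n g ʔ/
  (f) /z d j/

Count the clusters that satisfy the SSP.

(a) sonority 1-4-4-3: ill-formed.
(b) sonority 5-4-1: well-formed.
(c) sonority 5-1-6: ill-formed.
(d) sonority 7-4-2: well-formed.
(e) sonority 5-2-1: well-formed.
(f) sonority 4-2-8: ill-formed.

3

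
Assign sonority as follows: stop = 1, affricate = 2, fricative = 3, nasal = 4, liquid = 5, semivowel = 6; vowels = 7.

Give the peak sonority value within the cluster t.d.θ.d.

3

/t/ is a stop (sonority 1).
/d/ is a stop (sonority 1).
/θ/ is a fricative (sonority 3).
/d/ is a stop (sonority 1).
The maximum is 3.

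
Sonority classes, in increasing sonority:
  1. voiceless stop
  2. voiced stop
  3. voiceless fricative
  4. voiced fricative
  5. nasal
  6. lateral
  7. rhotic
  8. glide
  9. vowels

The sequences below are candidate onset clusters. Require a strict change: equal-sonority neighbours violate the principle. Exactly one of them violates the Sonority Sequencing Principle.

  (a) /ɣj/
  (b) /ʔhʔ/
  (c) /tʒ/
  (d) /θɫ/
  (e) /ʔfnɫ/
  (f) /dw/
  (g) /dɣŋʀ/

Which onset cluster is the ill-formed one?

(a) sonority 4-8: well-formed.
(b) sonority 1-3-1: ill-formed.
(c) sonority 1-4: well-formed.
(d) sonority 3-6: well-formed.
(e) sonority 1-3-5-6: well-formed.
(f) sonority 2-8: well-formed.
(g) sonority 2-4-5-7: well-formed.

b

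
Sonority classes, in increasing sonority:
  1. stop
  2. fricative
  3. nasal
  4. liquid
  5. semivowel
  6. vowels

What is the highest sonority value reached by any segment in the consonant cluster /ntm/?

/n/ is a nasal (sonority 3).
/t/ is a stop (sonority 1).
/m/ is a nasal (sonority 3).
The maximum is 3.

3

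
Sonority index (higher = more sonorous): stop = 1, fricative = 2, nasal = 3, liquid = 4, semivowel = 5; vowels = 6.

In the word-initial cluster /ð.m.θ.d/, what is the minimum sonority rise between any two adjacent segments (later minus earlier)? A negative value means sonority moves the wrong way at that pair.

-1

/ð/ is a fricative (sonority 2).
/m/ is a nasal (sonority 3).
/θ/ is a fricative (sonority 2).
/d/ is a stop (sonority 1).
/ð/→/m/: change +1.
/m/→/θ/: change -1.
/θ/→/d/: change -1.
Minimum = -1.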